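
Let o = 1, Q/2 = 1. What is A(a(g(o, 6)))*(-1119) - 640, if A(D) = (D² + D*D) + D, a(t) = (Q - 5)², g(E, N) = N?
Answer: -191989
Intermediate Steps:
Q = 2 (Q = 2*1 = 2)
a(t) = 9 (a(t) = (2 - 5)² = (-3)² = 9)
A(D) = D + 2*D² (A(D) = (D² + D²) + D = 2*D² + D = D + 2*D²)
A(a(g(o, 6)))*(-1119) - 640 = (9*(1 + 2*9))*(-1119) - 640 = (9*(1 + 18))*(-1119) - 640 = (9*19)*(-1119) - 640 = 171*(-1119) - 640 = -191349 - 640 = -191989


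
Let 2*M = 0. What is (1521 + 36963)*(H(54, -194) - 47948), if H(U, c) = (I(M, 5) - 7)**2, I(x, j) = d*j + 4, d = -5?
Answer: -1815059376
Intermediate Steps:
M = 0 (M = (1/2)*0 = 0)
I(x, j) = 4 - 5*j (I(x, j) = -5*j + 4 = 4 - 5*j)
H(U, c) = 784 (H(U, c) = ((4 - 5*5) - 7)**2 = ((4 - 25) - 7)**2 = (-21 - 7)**2 = (-28)**2 = 784)
(1521 + 36963)*(H(54, -194) - 47948) = (1521 + 36963)*(784 - 47948) = 38484*(-47164) = -1815059376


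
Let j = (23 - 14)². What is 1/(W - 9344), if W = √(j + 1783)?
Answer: -1168/10913559 - √466/43654236 ≈ -0.00010752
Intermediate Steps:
j = 81 (j = 9² = 81)
W = 2*√466 (W = √(81 + 1783) = √1864 = 2*√466 ≈ 43.174)
1/(W - 9344) = 1/(2*√466 - 9344) = 1/(-9344 + 2*√466)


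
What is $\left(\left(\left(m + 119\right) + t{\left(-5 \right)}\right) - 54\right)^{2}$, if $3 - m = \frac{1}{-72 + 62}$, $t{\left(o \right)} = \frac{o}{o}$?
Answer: $\frac{477481}{100} \approx 4774.8$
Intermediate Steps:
$t{\left(o \right)} = 1$
$m = \frac{31}{10}$ ($m = 3 - \frac{1}{-72 + 62} = 3 - \frac{1}{-10} = 3 - - \frac{1}{10} = 3 + \frac{1}{10} = \frac{31}{10} \approx 3.1$)
$\left(\left(\left(m + 119\right) + t{\left(-5 \right)}\right) - 54\right)^{2} = \left(\left(\left(\frac{31}{10} + 119\right) + 1\right) - 54\right)^{2} = \left(\left(\frac{1221}{10} + 1\right) - 54\right)^{2} = \left(\frac{1231}{10} - 54\right)^{2} = \left(\frac{691}{10}\right)^{2} = \frac{477481}{100}$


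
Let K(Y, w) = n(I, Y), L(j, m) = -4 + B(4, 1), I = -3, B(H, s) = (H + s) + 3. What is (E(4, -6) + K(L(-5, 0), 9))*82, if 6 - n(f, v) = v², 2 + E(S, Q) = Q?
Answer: -1476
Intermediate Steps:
B(H, s) = 3 + H + s
E(S, Q) = -2 + Q
L(j, m) = 4 (L(j, m) = -4 + (3 + 4 + 1) = -4 + 8 = 4)
n(f, v) = 6 - v²
K(Y, w) = 6 - Y²
(E(4, -6) + K(L(-5, 0), 9))*82 = ((-2 - 6) + (6 - 1*4²))*82 = (-8 + (6 - 1*16))*82 = (-8 + (6 - 16))*82 = (-8 - 10)*82 = -18*82 = -1476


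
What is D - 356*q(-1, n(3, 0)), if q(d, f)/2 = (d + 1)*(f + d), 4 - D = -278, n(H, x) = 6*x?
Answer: 282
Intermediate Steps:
D = 282 (D = 4 - 1*(-278) = 4 + 278 = 282)
q(d, f) = 2*(1 + d)*(d + f) (q(d, f) = 2*((d + 1)*(f + d)) = 2*((1 + d)*(d + f)) = 2*(1 + d)*(d + f))
D - 356*q(-1, n(3, 0)) = 282 - 356*(2*(-1) + 2*(6*0) + 2*(-1)**2 + 2*(-1)*(6*0)) = 282 - 356*(-2 + 2*0 + 2*1 + 2*(-1)*0) = 282 - 356*(-2 + 0 + 2 + 0) = 282 - 356*0 = 282 + 0 = 282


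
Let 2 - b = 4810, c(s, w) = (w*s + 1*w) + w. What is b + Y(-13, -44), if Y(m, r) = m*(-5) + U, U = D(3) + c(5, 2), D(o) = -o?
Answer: -4732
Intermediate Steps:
c(s, w) = 2*w + s*w (c(s, w) = (s*w + w) + w = (w + s*w) + w = 2*w + s*w)
b = -4808 (b = 2 - 1*4810 = 2 - 4810 = -4808)
U = 11 (U = -1*3 + 2*(2 + 5) = -3 + 2*7 = -3 + 14 = 11)
Y(m, r) = 11 - 5*m (Y(m, r) = m*(-5) + 11 = -5*m + 11 = 11 - 5*m)
b + Y(-13, -44) = -4808 + (11 - 5*(-13)) = -4808 + (11 + 65) = -4808 + 76 = -4732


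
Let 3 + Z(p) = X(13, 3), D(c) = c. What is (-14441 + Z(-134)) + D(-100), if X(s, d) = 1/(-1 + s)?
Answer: -174527/12 ≈ -14544.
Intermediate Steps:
Z(p) = -35/12 (Z(p) = -3 + 1/(-1 + 13) = -3 + 1/12 = -35/12)
(-14441 + Z(-134)) + D(-100) = (-14441 - 35/12) - 100 = -173327/12 - 100 = -174527/12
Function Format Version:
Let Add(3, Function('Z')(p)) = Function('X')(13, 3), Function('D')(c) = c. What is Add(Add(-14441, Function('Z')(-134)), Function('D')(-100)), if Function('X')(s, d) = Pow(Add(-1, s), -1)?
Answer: Rational(-174527, 12) ≈ -14544.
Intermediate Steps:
Function('Z')(p) = Rational(-35, 12) (Function('Z')(p) = Add(-3, Pow(Add(-1, 13), -1)) = Add(-3, Pow(12, -1)) = Add(-3, Rational(1, 12)) = Rational(-35, 12))
Add(Add(-14441, Function('Z')(-134)), Function('D')(-100)) = Add(Add(-14441, Rational(-35, 12)), -100) = Add(Rational(-173327, 12), -100) = Rational(-174527, 12)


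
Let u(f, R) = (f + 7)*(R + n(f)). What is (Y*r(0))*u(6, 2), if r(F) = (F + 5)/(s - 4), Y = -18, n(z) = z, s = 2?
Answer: 4680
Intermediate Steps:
r(F) = -5/2 - F/2 (r(F) = (F + 5)/(2 - 4) = (5 + F)/(-2) = (5 + F)*(-½) = -5/2 - F/2)
u(f, R) = (7 + f)*(R + f) (u(f, R) = (f + 7)*(R + f) = (7 + f)*(R + f))
(Y*r(0))*u(6, 2) = (-18*(-5/2 - ½*0))*(6² + 7*2 + 7*6 + 2*6) = (-18*(-5/2 + 0))*(36 + 14 + 42 + 12) = -18*(-5/2)*104 = 45*104 = 4680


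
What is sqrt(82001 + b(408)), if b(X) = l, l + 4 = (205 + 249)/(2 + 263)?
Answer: sqrt(5758359635)/265 ≈ 286.35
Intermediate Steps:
l = -606/265 (l = -4 + (205 + 249)/(2 + 263) = -4 + 454/265 = -606/265 ≈ -2.2868)
b(X) = -606/265
sqrt(82001 + b(408)) = sqrt(82001 - 606/265) = sqrt(21729659/265) = sqrt(5758359635)/265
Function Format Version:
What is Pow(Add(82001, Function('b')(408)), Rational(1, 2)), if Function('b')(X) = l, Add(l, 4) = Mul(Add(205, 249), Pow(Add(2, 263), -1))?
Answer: Mul(Rational(1, 265), Pow(5758359635, Rational(1, 2))) ≈ 286.35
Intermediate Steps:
l = Rational(-606, 265) (l = Add(-4, Mul(Add(205, 249), Pow(Add(2, 263), -1))) = Add(-4, Mul(454, Pow(265, -1))) = Add(-4, Mul(454, Rational(1, 265))) = Add(-4, Rational(454, 265)) = Rational(-606, 265) ≈ -2.2868)
Function('b')(X) = Rational(-606, 265)
Pow(Add(82001, Function('b')(408)), Rational(1, 2)) = Pow(Add(82001, Rational(-606, 265)), Rational(1, 2)) = Pow(Rational(21729659, 265), Rational(1, 2)) = Mul(Rational(1, 265), Pow(5758359635, Rational(1, 2)))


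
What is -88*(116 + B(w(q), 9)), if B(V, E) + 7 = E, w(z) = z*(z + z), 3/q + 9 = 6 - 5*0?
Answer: -10384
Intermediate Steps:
q = -1 (q = 3/(-9 + (6 - 5*0)) = 3/(-9 + (6 + 0)) = 3/(-9 + 6) = 3/(-3) = 3*(-⅓) = -1)
w(z) = 2*z² (w(z) = z*(2*z) = 2*z²)
B(V, E) = -7 + E
-88*(116 + B(w(q), 9)) = -88*(116 + (-7 + 9)) = -88*(116 + 2) = -88*118 = -10384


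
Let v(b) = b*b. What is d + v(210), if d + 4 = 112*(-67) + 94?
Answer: 36686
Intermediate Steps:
v(b) = b²
d = -7414 (d = -4 + (112*(-67) + 94) = -4 + (-7504 + 94) = -4 - 7410 = -7414)
d + v(210) = -7414 + 210² = -7414 + 44100 = 36686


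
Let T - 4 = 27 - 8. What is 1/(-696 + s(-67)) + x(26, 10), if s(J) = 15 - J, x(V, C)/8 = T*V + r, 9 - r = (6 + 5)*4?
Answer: 2765455/614 ≈ 4504.0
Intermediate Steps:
T = 23 (T = 4 + (27 - 8) = 4 + 19 = 23)
r = -35 (r = 9 - (6 + 5)*4 = 9 - 11*4 = 9 - 1*44 = 9 - 44 = -35)
x(V, C) = -280 + 184*V (x(V, C) = 8*(23*V - 35) = 8*(-35 + 23*V) = -280 + 184*V)
1/(-696 + s(-67)) + x(26, 10) = 1/(-696 + (15 - 1*(-67))) + (-280 + 184*26) = 1/(-696 + (15 + 67)) + (-280 + 4784) = 1/(-696 + 82) + 4504 = 1/(-614) + 4504 = -1/614 + 4504 = 2765455/614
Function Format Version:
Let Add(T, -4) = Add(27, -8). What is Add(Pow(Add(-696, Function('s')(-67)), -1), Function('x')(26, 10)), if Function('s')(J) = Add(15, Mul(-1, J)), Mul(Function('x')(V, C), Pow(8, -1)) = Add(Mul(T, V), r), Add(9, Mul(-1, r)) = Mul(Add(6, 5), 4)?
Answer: Rational(2765455, 614) ≈ 4504.0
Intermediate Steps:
T = 23 (T = Add(4, Add(27, -8)) = Add(4, 19) = 23)
r = -35 (r = Add(9, Mul(-1, Mul(Add(6, 5), 4))) = Add(9, Mul(-1, Mul(11, 4))) = Add(9, Mul(-1, 44)) = Add(9, -44) = -35)
Function('x')(V, C) = Add(-280, Mul(184, V)) (Function('x')(V, C) = Mul(8, Add(Mul(23, V), -35)) = Mul(8, Add(-35, Mul(23, V))) = Add(-280, Mul(184, V)))
Add(Pow(Add(-696, Function('s')(-67)), -1), Function('x')(26, 10)) = Add(Pow(Add(-696, Add(15, Mul(-1, -67))), -1), Add(-280, Mul(184, 26))) = Add(Pow(Add(-696, Add(15, 67)), -1), Add(-280, 4784)) = Add(Pow(Add(-696, 82), -1), 4504) = Add(Pow(-614, -1), 4504) = Add(Rational(-1, 614), 4504) = Rational(2765455, 614)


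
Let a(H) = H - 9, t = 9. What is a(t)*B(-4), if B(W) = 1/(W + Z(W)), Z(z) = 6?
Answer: 0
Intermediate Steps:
a(H) = -9 + H
B(W) = 1/(6 + W) (B(W) = 1/(W + 6) = 1/(6 + W))
a(t)*B(-4) = (-9 + 9)/(6 - 4) = 0/2 = 0*(1/2) = 0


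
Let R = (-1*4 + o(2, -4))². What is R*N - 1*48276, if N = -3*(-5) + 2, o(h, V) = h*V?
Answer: -45828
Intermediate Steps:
o(h, V) = V*h
R = 144 (R = (-1*4 - 4*2)² = (-4 - 8)² = (-12)² = 144)
N = 17 (N = 15 + 2 = 17)
R*N - 1*48276 = 144*17 - 1*48276 = 2448 - 48276 = -45828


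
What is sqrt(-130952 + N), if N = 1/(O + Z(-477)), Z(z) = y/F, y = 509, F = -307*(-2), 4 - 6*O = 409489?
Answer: I*sqrt(3592790120081197329)/5237932 ≈ 361.87*I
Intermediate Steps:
O = -136495/2 (O = 2/3 - 1/6*409489 = 2/3 - 409489/6 = -136495/2 ≈ -68248.)
F = 614
Z(z) = 509/614
N = -307/20951728 (N = 1/(-136495/2 + 509/614) = 1/(-20951728/307) = -307/20951728 ≈ -1.4653e-5)
sqrt(-130952 + N) = sqrt(-130952 - 307/20951728) = sqrt(-2743670685363/20951728) = I*sqrt(3592790120081197329)/5237932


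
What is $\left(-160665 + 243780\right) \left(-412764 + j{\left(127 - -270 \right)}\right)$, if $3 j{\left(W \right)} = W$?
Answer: $-34295880975$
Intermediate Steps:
$j{\left(W \right)} = \frac{W}{3}$
$\left(-160665 + 243780\right) \left(-412764 + j{\left(127 - -270 \right)}\right) = \left(-160665 + 243780\right) \left(-412764 + \frac{127 - -270}{3}\right) = 83115 \left(-412764 + \frac{127 + 270}{3}\right) = 83115 \left(-412764 + \frac{1}{3} \cdot 397\right) = 83115 \left(-412764 + \frac{397}{3}\right) = 83115 \left(- \frac{1237895}{3}\right) = -34295880975$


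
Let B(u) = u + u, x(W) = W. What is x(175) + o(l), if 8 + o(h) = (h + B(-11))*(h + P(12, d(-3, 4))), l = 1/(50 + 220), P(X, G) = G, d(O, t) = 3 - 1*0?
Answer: 7357771/72900 ≈ 100.93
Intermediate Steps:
d(O, t) = 3 (d(O, t) = 3 + 0 = 3)
B(u) = 2*u
l = 1/270 ≈ 0.0037037
o(h) = -8 + (-22 + h)*(3 + h) (o(h) = -8 + (h + 2*(-11))*(h + 3) = -8 + (h - 22)*(3 + h) = -8 + (-22 + h)*(3 + h))
x(175) + o(l) = 175 + (-74 + (1/270)**2 - 19*1/270) = 175 + (-74 + 1/72900 - 19/270) = 175 - 5399729/72900 = 7357771/72900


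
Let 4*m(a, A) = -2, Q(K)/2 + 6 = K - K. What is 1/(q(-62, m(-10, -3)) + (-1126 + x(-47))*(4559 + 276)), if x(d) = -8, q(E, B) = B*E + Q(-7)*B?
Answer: -1/5482853 ≈ -1.8239e-7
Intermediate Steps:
Q(K) = -12 (Q(K) = -12 + 2*(K - K) = -12 + 2*0 = -12 + 0 = -12)
m(a, A) = -½ (m(a, A) = (¼)*(-2) = -½)
q(E, B) = -12*B + B*E (q(E, B) = B*E - 12*B = -12*B + B*E)
1/(q(-62, m(-10, -3)) + (-1126 + x(-47))*(4559 + 276)) = 1/(-(-12 - 62)/2 + (-1126 - 8)*(4559 + 276)) = 1/(-½*(-74) - 1134*4835) = 1/(37 - 5482890) = 1/(-5482853) = -1/5482853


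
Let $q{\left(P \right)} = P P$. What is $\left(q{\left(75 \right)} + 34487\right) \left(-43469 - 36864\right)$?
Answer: $-3222317296$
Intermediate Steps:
$q{\left(P \right)} = P^{2}$
$\left(q{\left(75 \right)} + 34487\right) \left(-43469 - 36864\right) = \left(75^{2} + 34487\right) \left(-43469 - 36864\right) = \left(5625 + 34487\right) \left(-80333\right) = 40112 \left(-80333\right) = -3222317296$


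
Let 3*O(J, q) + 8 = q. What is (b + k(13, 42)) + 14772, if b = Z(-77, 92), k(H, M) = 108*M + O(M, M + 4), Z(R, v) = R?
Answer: 57731/3 ≈ 19244.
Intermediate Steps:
O(J, q) = -8/3 + q/3
k(H, M) = -4/3 + 325*M/3 (k(H, M) = 108*M + (-8/3 + (M + 4)/3) = 108*M + (-8/3 + (4 + M)/3) = 108*M + (-8/3 + (4/3 + M/3)) = 108*M + (-4/3 + M/3) = -4/3 + 325*M/3)
b = -77
(b + k(13, 42)) + 14772 = (-77 + (-4/3 + (325/3)*42)) + 14772 = (-77 + (-4/3 + 4550)) + 14772 = (-77 + 13646/3) + 14772 = 13415/3 + 14772 = 57731/3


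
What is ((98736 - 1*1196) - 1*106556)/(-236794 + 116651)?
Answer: 9016/120143 ≈ 0.075044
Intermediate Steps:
((98736 - 1*1196) - 1*106556)/(-236794 + 116651) = ((98736 - 1196) - 106556)/(-120143) = (97540 - 106556)*(-1/120143) = -9016*(-1/120143) = 9016/120143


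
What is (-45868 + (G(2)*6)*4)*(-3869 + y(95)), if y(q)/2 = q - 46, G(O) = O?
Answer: 172787220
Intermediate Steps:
y(q) = -92 + 2*q (y(q) = 2*(q - 46) = 2*(-46 + q) = -92 + 2*q)
(-45868 + (G(2)*6)*4)*(-3869 + y(95)) = (-45868 + (2*6)*4)*(-3869 + (-92 + 2*95)) = (-45868 + 12*4)*(-3869 + (-92 + 190)) = (-45868 + 48)*(-3869 + 98) = -45820*(-3771) = 172787220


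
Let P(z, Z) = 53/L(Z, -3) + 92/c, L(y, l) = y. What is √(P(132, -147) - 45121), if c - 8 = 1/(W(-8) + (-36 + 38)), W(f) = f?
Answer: 16*I*√171657771/987 ≈ 212.39*I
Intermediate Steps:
c = 47/6 (c = 8 + 1/(-8 + (-36 + 38)) = 8 + 1/(-8 + 2) = 8 + 1/(-6) = 8 - ⅙ = 47/6 ≈ 7.8333)
P(z, Z) = 552/47 + 53/Z (P(z, Z) = 53/Z + 92/(47/6) = 53/Z + 92*(6/47) = 53/Z + 552/47 = 552/47 + 53/Z)
√(P(132, -147) - 45121) = √((552/47 + 53/(-147)) - 45121) = √((552/47 + 53*(-1/147)) - 45121) = √((552/47 - 53/147) - 45121) = √(78653/6909 - 45121) = √(-311662336/6909) = 16*I*√171657771/987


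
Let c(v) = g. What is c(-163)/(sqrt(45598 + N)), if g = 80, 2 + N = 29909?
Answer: 16*sqrt(75505)/15101 ≈ 0.29114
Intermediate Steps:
N = 29907 (N = -2 + 29909 = 29907)
c(v) = 80
c(-163)/(sqrt(45598 + N)) = 80/(sqrt(45598 + 29907)) = 80/(sqrt(75505)) = 80*(sqrt(75505)/75505) = 16*sqrt(75505)/15101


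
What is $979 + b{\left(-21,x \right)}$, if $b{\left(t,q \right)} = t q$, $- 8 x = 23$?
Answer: $\frac{8315}{8} \approx 1039.4$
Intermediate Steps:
$x = - \frac{23}{8}$ ($x = \left(- \frac{1}{8}\right) 23 = - \frac{23}{8} \approx -2.875$)
$b{\left(t,q \right)} = q t$
$979 + b{\left(-21,x \right)} = 979 - - \frac{483}{8} = 979 + \frac{483}{8} = \frac{8315}{8}$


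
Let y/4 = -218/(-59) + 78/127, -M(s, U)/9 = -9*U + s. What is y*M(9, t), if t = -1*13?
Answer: -146458368/7493 ≈ -19546.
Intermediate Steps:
t = -13
M(s, U) = -9*s + 81*U (M(s, U) = -9*(-9*U + s) = -9*(s - 9*U) = -9*s + 81*U)
y = 129152/7493 (y = 4*(-218/(-59) + 78/127) = 4*(-218*(-1/59) + 78*(1/127)) = 4*(218/59 + 78/127) = 4*(32288/7493) = 129152/7493 ≈ 17.236)
y*M(9, t) = 129152*(-9*9 + 81*(-13))/7493 = 129152*(-81 - 1053)/7493 = (129152/7493)*(-1134) = -146458368/7493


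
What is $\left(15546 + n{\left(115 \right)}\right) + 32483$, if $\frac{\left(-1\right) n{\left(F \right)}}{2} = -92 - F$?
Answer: $48443$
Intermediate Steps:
$n{\left(F \right)} = 184 + 2 F$ ($n{\left(F \right)} = - 2 \left(-92 - F\right) = 184 + 2 F$)
$\left(15546 + n{\left(115 \right)}\right) + 32483 = \left(15546 + \left(184 + 2 \cdot 115\right)\right) + 32483 = \left(15546 + \left(184 + 230\right)\right) + 32483 = \left(15546 + 414\right) + 32483 = 15960 + 32483 = 48443$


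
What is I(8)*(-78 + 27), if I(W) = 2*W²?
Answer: -6528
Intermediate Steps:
I(8)*(-78 + 27) = (2*8²)*(-78 + 27) = (2*64)*(-51) = 128*(-51) = -6528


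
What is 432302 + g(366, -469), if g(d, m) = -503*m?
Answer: 668209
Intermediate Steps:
432302 + g(366, -469) = 432302 - 503*(-469) = 432302 + 235907 = 668209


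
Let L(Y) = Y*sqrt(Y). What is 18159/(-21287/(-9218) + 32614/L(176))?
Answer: -10034038037743104/45408841697585 + 18299394055040736*sqrt(11)/45408841697585 ≈ 1115.6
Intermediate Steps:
L(Y) = Y**(3/2)
18159/(-21287/(-9218) + 32614/L(176)) = 18159/(-21287/(-9218) + 32614/(176**(3/2))) = 18159/(-21287*(-1/9218) + 32614/((704*sqrt(11)))) = 18159/(21287/9218 + 32614*(sqrt(11)/7744)) = 18159/(21287/9218 + 16307*sqrt(11)/3872)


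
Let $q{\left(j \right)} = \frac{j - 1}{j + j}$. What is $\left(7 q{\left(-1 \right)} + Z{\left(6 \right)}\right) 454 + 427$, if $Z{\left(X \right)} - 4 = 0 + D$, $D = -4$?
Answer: $3605$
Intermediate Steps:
$Z{\left(X \right)} = 0$ ($Z{\left(X \right)} = 4 + \left(0 - 4\right) = 4 - 4 = 0$)
$q{\left(j \right)} = \frac{-1 + j}{2 j}$
$\left(7 q{\left(-1 \right)} + Z{\left(6 \right)}\right) 454 + 427 = \left(7 \frac{-1 - 1}{2 \left(-1\right)} + 0\right) 454 + 427 = \left(7 \cdot \frac{1}{2} \left(-1\right) \left(-2\right) + 0\right) 454 + 427 = \left(7 \cdot 1 + 0\right) 454 + 427 = \left(7 + 0\right) 454 + 427 = 7 \cdot 454 + 427 = 3178 + 427 = 3605$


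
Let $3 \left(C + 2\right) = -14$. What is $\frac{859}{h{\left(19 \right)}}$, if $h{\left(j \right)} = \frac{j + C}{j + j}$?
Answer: $\frac{97926}{37} \approx 2646.6$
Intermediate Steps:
$C = - \frac{20}{3}$ ($C = -2 + \frac{1}{3} \left(-14\right) = -2 - \frac{14}{3} = - \frac{20}{3} \approx -6.6667$)
$h{\left(j \right)} = \frac{- \frac{20}{3} + j}{2 j}$ ($h{\left(j \right)} = \frac{j - \frac{20}{3}}{j + j} = \frac{- \frac{20}{3} + j}{2 j}$)
$\frac{859}{h{\left(19 \right)}} = \frac{859}{\frac{1}{6} \cdot \frac{1}{19} \left(-20 + 3 \cdot 19\right)} = \frac{859}{\frac{1}{6} \cdot \frac{1}{19} \left(-20 + 57\right)} = \frac{859}{\frac{1}{6} \cdot \frac{1}{19} \cdot 37} = \frac{859}{\frac{37}{114}} = 859 \cdot \frac{114}{37} = \frac{97926}{37}$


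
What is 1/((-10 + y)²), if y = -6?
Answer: 1/256 ≈ 0.0039063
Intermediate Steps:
1/((-10 + y)²) = 1/((-10 - 6)²) = 1/((-16)²) = 1/256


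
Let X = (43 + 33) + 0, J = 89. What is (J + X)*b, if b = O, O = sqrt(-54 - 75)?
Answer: 165*I*sqrt(129) ≈ 1874.0*I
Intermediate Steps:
O = I*sqrt(129) (O = sqrt(-129) = I*sqrt(129) ≈ 11.358*I)
b = I*sqrt(129) ≈ 11.358*I
X = 76 (X = 76 + 0 = 76)
(J + X)*b = (89 + 76)*(I*sqrt(129)) = 165*(I*sqrt(129)) = 165*I*sqrt(129)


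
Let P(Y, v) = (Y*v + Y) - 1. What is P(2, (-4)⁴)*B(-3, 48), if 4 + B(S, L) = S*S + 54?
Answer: 30267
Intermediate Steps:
B(S, L) = 50 + S² (B(S, L) = -4 + (S*S + 54) = -4 + (S² + 54) = -4 + (54 + S²) = 50 + S²)
P(Y, v) = -1 + Y + Y*v (P(Y, v) = (Y + Y*v) - 1 = -1 + Y + Y*v)
P(2, (-4)⁴)*B(-3, 48) = (-1 + 2 + 2*(-4)⁴)*(50 + (-3)²) = (-1 + 2 + 2*256)*(50 + 9) = (-1 + 2 + 512)*59 = 513*59 = 30267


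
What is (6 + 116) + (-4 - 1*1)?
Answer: 117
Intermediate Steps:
(6 + 116) + (-4 - 1*1) = 122 + (-4 - 1) = 122 - 5 = 117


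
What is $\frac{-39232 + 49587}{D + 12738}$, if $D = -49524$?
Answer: $- \frac{10355}{36786} \approx -0.28149$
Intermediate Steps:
$\frac{-39232 + 49587}{D + 12738} = \frac{-39232 + 49587}{-49524 + 12738} = \frac{10355}{-36786} = 10355 \left(- \frac{1}{36786}\right) = - \frac{10355}{36786}$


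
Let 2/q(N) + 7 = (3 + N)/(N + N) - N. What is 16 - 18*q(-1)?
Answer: 148/7 ≈ 21.143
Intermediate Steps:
q(N) = 2/(-7 - N + (3 + N)/(2*N)) (q(N) = 2/(-7 + ((3 + N)/(N + N) - N)) = 2/(-7 + ((3 + N)/((2*N)) - N)) = 2/(-7 + ((3 + N)*(1/(2*N)) - N)) = 2/(-7 + ((3 + N)/(2*N) - N)) = 2/(-7 + (-N + (3 + N)/(2*N))) = 2/(-7 - N + (3 + N)/(2*N)))
16 - 18*q(-1) = 16 - (-72)*(-1)/(-3 + 2*(-1)² + 13*(-1)) = 16 - (-72)*(-1)/(-3 + 2*1 - 13) = 16 - (-72)*(-1)/(-3 + 2 - 13) = 16 - (-72)*(-1)/(-14) = 16 - (-72)*(-1)*(-1)/14 = 16 - 18*(-2/7) = 16 + 36/7 = 148/7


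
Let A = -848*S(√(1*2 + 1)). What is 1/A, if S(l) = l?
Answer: -√3/2544 ≈ -0.00068084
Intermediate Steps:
A = -848*√3 (A = -848*√(1*2 + 1) = -848*√(2 + 1) = -848*√3 ≈ -1468.8)
1/A = 1/(-848*√3) = -√3/2544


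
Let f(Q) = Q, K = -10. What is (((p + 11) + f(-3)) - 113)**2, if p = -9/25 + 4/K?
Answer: 6990736/625 ≈ 11185.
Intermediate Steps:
p = -19/25 (p = -9/25 + 4/(-10) = -9*1/25 + 4*(-1/10) = -9/25 - 2/5 = -19/25 ≈ -0.76000)
(((p + 11) + f(-3)) - 113)**2 = (((-19/25 + 11) - 3) - 113)**2 = ((256/25 - 3) - 113)**2 = (181/25 - 113)**2 = (-2644/25)**2 = 6990736/625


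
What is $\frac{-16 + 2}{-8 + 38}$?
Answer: $- \frac{7}{15} \approx -0.46667$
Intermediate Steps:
$\frac{-16 + 2}{-8 + 38} = \frac{1}{30} \left(-14\right) = - \frac{7}{15}$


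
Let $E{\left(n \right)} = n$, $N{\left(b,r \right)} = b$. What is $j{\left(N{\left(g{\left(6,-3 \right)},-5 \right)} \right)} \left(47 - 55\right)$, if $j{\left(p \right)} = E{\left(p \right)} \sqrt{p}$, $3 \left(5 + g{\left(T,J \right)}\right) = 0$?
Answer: $40 i \sqrt{5} \approx 89.443 i$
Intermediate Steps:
$g{\left(T,J \right)} = -5$ ($g{\left(T,J \right)} = -5 + \frac{1}{3} \cdot 0 = -5 + 0 = -5$)
$j{\left(p \right)} = p^{\frac{3}{2}}$ ($j{\left(p \right)} = p \sqrt{p} = p^{\frac{3}{2}}$)
$j{\left(N{\left(g{\left(6,-3 \right)},-5 \right)} \right)} \left(47 - 55\right) = \left(-5\right)^{\frac{3}{2}} \left(47 - 55\right) = - 5 i \sqrt{5} \left(-8\right) = 40 i \sqrt{5}$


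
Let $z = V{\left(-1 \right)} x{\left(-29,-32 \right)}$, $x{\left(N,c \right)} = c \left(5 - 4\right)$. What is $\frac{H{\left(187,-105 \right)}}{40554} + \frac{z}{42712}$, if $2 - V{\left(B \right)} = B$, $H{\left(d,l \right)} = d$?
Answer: $\frac{511745}{216517806} \approx 0.0023635$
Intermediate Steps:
$x{\left(N,c \right)} = c$ ($x{\left(N,c \right)} = c 1 = c$)
$V{\left(B \right)} = 2 - B$
$z = -96$ ($z = \left(2 - -1\right) \left(-32\right) = \left(2 + 1\right) \left(-32\right) = 3 \left(-32\right) = -96$)
$\frac{H{\left(187,-105 \right)}}{40554} + \frac{z}{42712} = \frac{187}{40554} - \frac{96}{42712} = 187 \cdot \frac{1}{40554} - \frac{12}{5339} = \frac{187}{40554} - \frac{12}{5339} = \frac{511745}{216517806}$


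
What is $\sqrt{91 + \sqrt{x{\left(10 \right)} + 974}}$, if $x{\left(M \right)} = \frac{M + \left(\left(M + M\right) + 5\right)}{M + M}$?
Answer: $\frac{\sqrt{364 + 2 \sqrt{3903}}}{2} \approx 11.056$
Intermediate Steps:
$x{\left(M \right)} = \frac{5 + 3 M}{2 M}$ ($x{\left(M \right)} = \frac{M + \left(2 M + 5\right)}{2 M} = \left(M + \left(5 + 2 M\right)\right) \frac{1}{2 M} = \left(5 + 3 M\right) \frac{1}{2 M} = \frac{5 + 3 M}{2 M}$)
$\sqrt{91 + \sqrt{x{\left(10 \right)} + 974}} = \sqrt{91 + \sqrt{\frac{5 + 3 \cdot 10}{2 \cdot 10} + 974}} = \sqrt{91 + \sqrt{\frac{1}{2} \cdot \frac{1}{10} \left(5 + 30\right) + 974}} = \sqrt{91 + \sqrt{\frac{1}{2} \cdot \frac{1}{10} \cdot 35 + 974}} = \sqrt{91 + \sqrt{\frac{7}{4} + 974}} = \sqrt{91 + \sqrt{\frac{3903}{4}}} = \sqrt{91 + \frac{\sqrt{3903}}{2}}$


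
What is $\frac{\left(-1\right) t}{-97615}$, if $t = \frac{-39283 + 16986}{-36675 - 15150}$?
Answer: $\frac{22297}{5058897375} \approx 4.4075 \cdot 10^{-6}$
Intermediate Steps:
$t = \frac{22297}{51825}$ ($t = - \frac{22297}{-51825} = \left(-22297\right) \left(- \frac{1}{51825}\right) = \frac{22297}{51825} \approx 0.43024$)
$\frac{\left(-1\right) t}{-97615} = \frac{\left(-1\right) \frac{22297}{51825}}{-97615} = \left(- \frac{22297}{51825}\right) \left(- \frac{1}{97615}\right) = \frac{22297}{5058897375}$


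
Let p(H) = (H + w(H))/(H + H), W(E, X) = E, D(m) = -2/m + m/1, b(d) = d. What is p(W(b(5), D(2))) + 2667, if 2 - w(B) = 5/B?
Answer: 13338/5 ≈ 2667.6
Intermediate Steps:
D(m) = m - 2/m (D(m) = -2/m + m*1 = -2/m + m = m - 2/m)
w(B) = 2 - 5/B
p(H) = (2 + H - 5/H)/(2*H) (p(H) = (H + (2 - 5/H))/(H + H) = (2 + H - 5/H)/((2*H)) = (2 + H - 5/H)*(1/(2*H)) = (2 + H - 5/H)/(2*H))
p(W(b(5), D(2))) + 2667 = (½)*(-5 + 5² + 2*5)/5² + 2667 = (½)*(1/25)*(-5 + 25 + 10) + 2667 = (½)*(1/25)*30 + 2667 = ⅗ + 2667 = 13338/5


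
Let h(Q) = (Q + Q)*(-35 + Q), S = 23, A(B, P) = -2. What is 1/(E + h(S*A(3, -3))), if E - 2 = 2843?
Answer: 1/10297 ≈ 9.7116e-5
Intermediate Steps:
h(Q) = 2*Q*(-35 + Q) (h(Q) = (2*Q)*(-35 + Q) = 2*Q*(-35 + Q))
E = 2845 (E = 2 + 2843 = 2845)
1/(E + h(S*A(3, -3))) = 1/(2845 + 2*(23*(-2))*(-35 + 23*(-2))) = 1/(2845 + 2*(-46)*(-35 - 46)) = 1/(2845 + 2*(-46)*(-81)) = 1/(2845 + 7452) = 1/10297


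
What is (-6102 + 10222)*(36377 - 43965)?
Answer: -31262560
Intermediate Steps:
(-6102 + 10222)*(36377 - 43965) = 4120*(-7588) = -31262560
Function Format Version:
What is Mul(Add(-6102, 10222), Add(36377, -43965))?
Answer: -31262560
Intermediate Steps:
Mul(Add(-6102, 10222), Add(36377, -43965)) = Mul(4120, -7588) = -31262560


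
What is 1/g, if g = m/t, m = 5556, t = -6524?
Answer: -1631/1389 ≈ -1.1742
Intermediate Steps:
g = -1389/1631 (g = 5556/(-6524) = 5556*(-1/6524) = -1389/1631 ≈ -0.85162)
1/g = 1/(-1389/1631) = -1631/1389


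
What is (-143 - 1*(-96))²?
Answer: 2209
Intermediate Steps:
(-143 - 1*(-96))² = (-143 + 96)² = (-47)² = 2209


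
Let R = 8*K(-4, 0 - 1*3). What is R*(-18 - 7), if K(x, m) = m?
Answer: 600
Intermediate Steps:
R = -24 (R = 8*(0 - 1*3) = 8*(0 - 3) = 8*(-3) = -24)
R*(-18 - 7) = -24*(-18 - 7) = -24*(-25) = 600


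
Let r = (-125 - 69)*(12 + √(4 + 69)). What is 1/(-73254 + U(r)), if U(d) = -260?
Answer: -1/73514 ≈ -1.3603e-5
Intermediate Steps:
r = -2328 - 194*√73 (r = -194*(12 + √73) = -2328 - 194*√73 ≈ -3985.5)
1/(-73254 + U(r)) = 1/(-73254 - 260) = 1/(-73514) = -1/73514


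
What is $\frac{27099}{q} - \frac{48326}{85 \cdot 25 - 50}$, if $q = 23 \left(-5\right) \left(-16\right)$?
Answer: $- \frac{6537883}{763600} \approx -8.5619$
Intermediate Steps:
$q = 1840$ ($q = \left(-115\right) \left(-16\right) = 1840$)
$\frac{27099}{q} - \frac{48326}{85 \cdot 25 - 50} = \frac{27099}{1840} - \frac{48326}{85 \cdot 25 - 50} = 27099 \cdot \frac{1}{1840} - \frac{48326}{2125 - 50} = \frac{27099}{1840} - \frac{48326}{2075} = - \frac{6537883}{763600}$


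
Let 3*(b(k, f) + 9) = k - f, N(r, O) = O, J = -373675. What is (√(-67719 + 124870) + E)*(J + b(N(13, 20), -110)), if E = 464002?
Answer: -520110049844/3 - 1120922*√57151/3 ≈ -1.7346e+11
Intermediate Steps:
b(k, f) = -9 - f/3 + k/3 (b(k, f) = -9 + (k - f)/3 = -9 + (-f/3 + k/3) = -9 - f/3 + k/3)
(√(-67719 + 124870) + E)*(J + b(N(13, 20), -110)) = (√(-67719 + 124870) + 464002)*(-373675 + (-9 - ⅓*(-110) + (⅓)*20)) = (√57151 + 464002)*(-373675 + (-9 + 110/3 + 20/3)) = (464002 + √57151)*(-373675 + 103/3) = (464002 + √57151)*(-1120922/3) = -520110049844/3 - 1120922*√57151/3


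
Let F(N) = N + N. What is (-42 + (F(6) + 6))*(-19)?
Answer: 456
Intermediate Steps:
F(N) = 2*N
(-42 + (F(6) + 6))*(-19) = (-42 + (2*6 + 6))*(-19) = (-42 + (12 + 6))*(-19) = (-42 + 18)*(-19) = -24*(-19) = 456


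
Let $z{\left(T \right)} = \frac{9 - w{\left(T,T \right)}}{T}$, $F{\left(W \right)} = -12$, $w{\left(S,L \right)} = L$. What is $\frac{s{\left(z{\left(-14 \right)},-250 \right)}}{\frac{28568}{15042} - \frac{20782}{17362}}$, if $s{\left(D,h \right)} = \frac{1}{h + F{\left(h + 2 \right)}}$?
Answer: $- \frac{65289801}{12012357566} \approx -0.0054352$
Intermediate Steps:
$z{\left(T \right)} = \frac{9 - T}{T}$
$s{\left(D,h \right)} = \frac{1}{-12 + h}$ ($s{\left(D,h \right)} = \frac{1}{h - 12} = \frac{1}{-12 + h}$)
$\frac{s{\left(z{\left(-14 \right)},-250 \right)}}{\frac{28568}{15042} - \frac{20782}{17362}} = \frac{1}{\left(-12 - 250\right) \left(\frac{28568}{15042} - \frac{20782}{17362}\right)} = \frac{1}{\left(-262\right) \left(28568 \cdot \frac{1}{15042} - \frac{10391}{8681}\right)} = - \frac{1}{262 \left(\frac{14284}{7521} - \frac{10391}{8681}\right)} = - \frac{1}{262 \cdot \frac{45848693}{65289801}} = \left(- \frac{1}{262}\right) \frac{65289801}{45848693} = - \frac{65289801}{12012357566}$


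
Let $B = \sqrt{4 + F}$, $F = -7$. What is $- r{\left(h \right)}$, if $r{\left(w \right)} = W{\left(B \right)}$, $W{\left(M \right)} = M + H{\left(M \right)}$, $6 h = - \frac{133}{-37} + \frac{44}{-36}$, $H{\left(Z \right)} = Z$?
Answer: $- 2 i \sqrt{3} \approx - 3.4641 i$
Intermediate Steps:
$h = \frac{395}{999}$ ($h = \frac{- \frac{133}{-37} + \frac{44}{-36}}{6} = \frac{\left(-133\right) \left(- \frac{1}{37}\right) + 44 \left(- \frac{1}{36}\right)}{6} = \frac{\frac{133}{37} - \frac{11}{9}}{6} = \frac{1}{6} \cdot \frac{790}{333} = \frac{395}{999} \approx 0.3954$)
$B = i \sqrt{3}$ ($B = \sqrt{4 - 7} = \sqrt{-3} = i \sqrt{3} \approx 1.732 i$)
$W{\left(M \right)} = 2 M$ ($W{\left(M \right)} = M + M = 2 M$)
$r{\left(w \right)} = 2 i \sqrt{3}$
$- r{\left(h \right)} = - 2 i \sqrt{3}$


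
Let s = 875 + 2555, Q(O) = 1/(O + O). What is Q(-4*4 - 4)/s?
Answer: -1/137200 ≈ -7.2886e-6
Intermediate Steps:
Q(O) = 1/(2*O)
s = 3430
Q(-4*4 - 4)/s = (1/(2*(-4*4 - 4)))/3430 = (1/(2*(-16 - 4)))*(1/3430) = ((1/2)/(-20))*(1/3430) = ((1/2)*(-1/20))*(1/3430) = -1/40*1/3430 = -1/137200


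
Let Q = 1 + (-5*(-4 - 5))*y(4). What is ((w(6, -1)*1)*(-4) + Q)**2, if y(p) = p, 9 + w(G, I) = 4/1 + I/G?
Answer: 366025/9 ≈ 40669.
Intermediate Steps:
w(G, I) = -5 + I/G (w(G, I) = -9 + (4/1 + I/G) = -9 + (4*1 + I/G) = -9 + (4 + I/G) = -5 + I/G)
Q = 181 (Q = 1 - 5*(-4 - 5)*4 = 1 - 5*(-9)*4 = 1 + 45*4 = 1 + 180 = 181)
((w(6, -1)*1)*(-4) + Q)**2 = (((-5 - 1/6)*1)*(-4) + 181)**2 = (-31/6*1*(-4) + 181)**2 = (-31/6*(-4) + 181)**2 = (62/3 + 181)**2 = (605/3)**2 = 366025/9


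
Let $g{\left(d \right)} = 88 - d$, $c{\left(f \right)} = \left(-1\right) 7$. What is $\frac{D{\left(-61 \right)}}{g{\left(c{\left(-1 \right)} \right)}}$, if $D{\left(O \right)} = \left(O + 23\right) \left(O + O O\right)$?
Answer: $-1464$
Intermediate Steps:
$c{\left(f \right)} = -7$
$D{\left(O \right)} = \left(23 + O\right) \left(O + O^{2}\right)$
$\frac{D{\left(-61 \right)}}{g{\left(c{\left(-1 \right)} \right)}} = \frac{\left(-61\right) \left(23 + \left(-61\right)^{2} + 24 \left(-61\right)\right)}{88 - -7} = \frac{\left(-61\right) \left(23 + 3721 - 1464\right)}{88 + 7} = \frac{\left(-61\right) 2280}{95} = \left(-139080\right) \frac{1}{95} = -1464$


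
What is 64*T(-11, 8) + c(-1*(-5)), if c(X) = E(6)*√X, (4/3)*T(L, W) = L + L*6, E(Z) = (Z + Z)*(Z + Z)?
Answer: -3696 + 144*√5 ≈ -3374.0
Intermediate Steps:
E(Z) = 4*Z² (E(Z) = (2*Z)*(2*Z) = 4*Z²)
T(L, W) = 21*L/4 (T(L, W) = 3*(L + L*6)/4 = 3*(L + 6*L)/4 = 3*(7*L)/4 = 21*L/4)
c(X) = 144*√X (c(X) = (4*6²)*√X = (4*36)*√X = 144*√X)
64*T(-11, 8) + c(-1*(-5)) = 64*((21/4)*(-11)) + 144*√(-1*(-5)) = 64*(-231/4) + 144*√5 = -3696 + 144*√5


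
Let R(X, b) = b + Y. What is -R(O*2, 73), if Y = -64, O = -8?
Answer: -9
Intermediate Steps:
R(X, b) = -64 + b (R(X, b) = b - 64 = -64 + b)
-R(O*2, 73) = -(-64 + 73) = -1*9 = -9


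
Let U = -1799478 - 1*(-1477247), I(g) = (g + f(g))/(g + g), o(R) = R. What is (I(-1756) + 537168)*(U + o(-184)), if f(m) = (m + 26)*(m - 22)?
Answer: -75906962716785/439 ≈ -1.7291e+11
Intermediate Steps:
f(m) = (-22 + m)*(26 + m) (f(m) = (26 + m)*(-22 + m) = (-22 + m)*(26 + m))
I(g) = (-572 + g² + 5*g)/(2*g) (I(g) = (g + (-572 + g² + 4*g))/(g + g) = (-572 + g² + 5*g)/((2*g)) = (-572 + g² + 5*g)*(1/(2*g)) = (-572 + g² + 5*g)/(2*g))
U = -322231 (U = -1799478 + 1477247 = -322231)
(I(-1756) + 537168)*(U + o(-184)) = ((5/2 + (½)*(-1756) - 286/(-1756)) + 537168)*(-322231 - 184) = ((5/2 - 878 - 286*(-1/1756)) + 537168)*(-322415) = ((5/2 - 878 + 143/878) + 537168)*(-322415) = (-384273/439 + 537168)*(-322415) = (235432479/439)*(-322415) = -75906962716785/439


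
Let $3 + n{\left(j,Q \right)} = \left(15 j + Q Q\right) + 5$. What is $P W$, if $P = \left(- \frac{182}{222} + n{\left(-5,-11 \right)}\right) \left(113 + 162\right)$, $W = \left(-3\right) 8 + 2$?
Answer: $- \frac{31683850}{111} \approx -2.8544 \cdot 10^{5}$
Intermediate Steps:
$W = -22$ ($W = -24 + 2 = -22$)
$n{\left(j,Q \right)} = 2 + Q^{2} + 15 j$ ($n{\left(j,Q \right)} = -3 + \left(\left(15 j + Q Q\right) + 5\right) = -3 + \left(\left(15 j + Q^{2}\right) + 5\right) = -3 + \left(\left(Q^{2} + 15 j\right) + 5\right) = -3 + \left(5 + Q^{2} + 15 j\right) = 2 + Q^{2} + 15 j$)
$P = \frac{1440175}{111}$ ($P = \left(- \frac{182}{222} + \left(2 + \left(-11\right)^{2} + 15 \left(-5\right)\right)\right) \left(113 + 162\right) = \left(\left(-182\right) \frac{1}{222} + \left(2 + 121 - 75\right)\right) 275 = \left(- \frac{91}{111} + 48\right) 275 = \frac{5237}{111} \cdot 275 = \frac{1440175}{111} \approx 12975.0$)
$P W = \frac{1440175}{111} \left(-22\right) = - \frac{31683850}{111}$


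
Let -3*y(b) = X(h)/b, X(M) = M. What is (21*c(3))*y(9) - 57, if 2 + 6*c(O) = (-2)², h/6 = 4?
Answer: -569/9 ≈ -63.222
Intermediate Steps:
h = 24 (h = 6*4 = 24)
c(O) = ⅓ (c(O) = -⅓ + (⅙)*(-2)² = -⅓ + (⅙)*4 = -⅓ + ⅔ = ⅓)
y(b) = -8/b
(21*c(3))*y(9) - 57 = (21*(⅓))*(-8/9) - 57 = 7*(-8*⅑) - 57 = 7*(-8/9) - 57 = -56/9 - 57 = -569/9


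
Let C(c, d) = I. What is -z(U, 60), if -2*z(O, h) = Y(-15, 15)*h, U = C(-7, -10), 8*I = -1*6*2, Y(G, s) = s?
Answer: 450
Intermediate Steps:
I = -3/2 (I = (-1*6*2)/8 = (-6*2)/8 = (⅛)*(-12) = -3/2 ≈ -1.5000)
C(c, d) = -3/2
U = -3/2 ≈ -1.5000
z(O, h) = -15*h/2
-z(U, 60) = -(-15)*60/2 = -1*(-450) = 450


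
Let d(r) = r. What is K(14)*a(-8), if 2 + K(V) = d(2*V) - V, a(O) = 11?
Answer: 132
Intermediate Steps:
K(V) = -2 + V (K(V) = -2 + (2*V - V) = -2 + V)
K(14)*a(-8) = (-2 + 14)*11 = 12*11 = 132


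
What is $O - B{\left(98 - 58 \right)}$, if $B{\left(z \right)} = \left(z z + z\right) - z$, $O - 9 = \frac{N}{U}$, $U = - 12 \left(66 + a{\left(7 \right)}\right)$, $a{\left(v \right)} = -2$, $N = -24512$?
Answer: $- \frac{18709}{12} \approx -1559.1$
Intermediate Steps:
$U = -768$ ($U = - 12 \left(66 - 2\right) = \left(-12\right) 64 = -768$)
$O = \frac{491}{12}$ ($O = 9 - \frac{24512}{-768} = 9 - - \frac{383}{12} = 9 + \frac{383}{12} = \frac{491}{12} \approx 40.917$)
$B{\left(z \right)} = z^{2}$ ($B{\left(z \right)} = \left(z^{2} + z\right) - z = \left(z + z^{2}\right) - z = z^{2}$)
$O - B{\left(98 - 58 \right)} = \frac{491}{12} - \left(98 - 58\right)^{2} = \frac{491}{12} - 40^{2} = \frac{491}{12} - 1600 = - \frac{18709}{12}$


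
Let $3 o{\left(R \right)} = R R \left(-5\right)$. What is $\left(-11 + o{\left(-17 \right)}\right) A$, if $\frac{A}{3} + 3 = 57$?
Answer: $-79812$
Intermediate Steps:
$A = 162$ ($A = -9 + 3 \cdot 57 = -9 + 171 = 162$)
$o{\left(R \right)} = - \frac{5 R^{2}}{3}$ ($o{\left(R \right)} = \frac{R R \left(-5\right)}{3} = \frac{R^{2} \left(-5\right)}{3} = \frac{\left(-5\right) R^{2}}{3} = - \frac{5 R^{2}}{3}$)
$\left(-11 + o{\left(-17 \right)}\right) A = \left(-11 - \frac{5 \left(-17\right)^{2}}{3}\right) 162 = \left(-11 - \frac{1445}{3}\right) 162 = \left(- \frac{1478}{3}\right) 162 = -79812$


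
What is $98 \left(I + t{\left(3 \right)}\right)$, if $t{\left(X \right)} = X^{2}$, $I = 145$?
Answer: $15092$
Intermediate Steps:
$98 \left(I + t{\left(3 \right)}\right) = 98 \left(145 + 3^{2}\right) = 98 \left(145 + 9\right) = 98 \cdot 154 = 15092$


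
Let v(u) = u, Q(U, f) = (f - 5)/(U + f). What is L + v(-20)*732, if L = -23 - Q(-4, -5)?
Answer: -131977/9 ≈ -14664.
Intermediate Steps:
Q(U, f) = (-5 + f)/(U + f)
L = -217/9 (L = -23 - (-5 - 5)/(-4 - 5) = -23 - (-10)/(-9) = -23 - (-1)*(-10)/9 = -23 - 1*10/9 = -23 - 10/9 = -217/9 ≈ -24.111)
L + v(-20)*732 = -217/9 - 20*732 = -217/9 - 14640 = -131977/9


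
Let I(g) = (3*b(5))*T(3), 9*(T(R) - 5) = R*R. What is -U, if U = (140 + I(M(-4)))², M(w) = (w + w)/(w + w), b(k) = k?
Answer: -52900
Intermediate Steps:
T(R) = 5 + R²/9 (T(R) = 5 + (R*R)/9 = 5 + R²/9)
M(w) = 1 (M(w) = (2*w)/((2*w)) = (2*w)*(1/(2*w)) = 1)
I(g) = 90 (I(g) = (3*5)*(5 + (⅑)*3²) = 15*(5 + (⅑)*9) = 15*(5 + 1) = 15*6 = 90)
U = 52900 (U = (140 + 90)² = 230² = 52900)
-U = -1*52900 = -52900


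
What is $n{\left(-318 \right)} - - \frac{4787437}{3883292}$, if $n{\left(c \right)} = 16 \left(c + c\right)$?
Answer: $- \frac{39511591955}{3883292} \approx -10175.0$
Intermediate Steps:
$n{\left(c \right)} = 32 c$ ($n{\left(c \right)} = 16 \cdot 2 c = 32 c$)
$n{\left(-318 \right)} - - \frac{4787437}{3883292} = 32 \left(-318\right) - - \frac{4787437}{3883292} = -10176 - \left(-4787437\right) \frac{1}{3883292} = -10176 - - \frac{4787437}{3883292} = -10176 + \frac{4787437}{3883292} = - \frac{39511591955}{3883292}$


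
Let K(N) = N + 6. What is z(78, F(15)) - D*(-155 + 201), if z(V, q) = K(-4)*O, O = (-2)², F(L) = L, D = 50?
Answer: -2292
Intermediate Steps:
K(N) = 6 + N
O = 4
z(V, q) = 8 (z(V, q) = (6 - 4)*4 = 2*4 = 8)
z(78, F(15)) - D*(-155 + 201) = 8 - 50*(-155 + 201) = 8 - 50*46 = 8 - 1*2300 = 8 - 2300 = -2292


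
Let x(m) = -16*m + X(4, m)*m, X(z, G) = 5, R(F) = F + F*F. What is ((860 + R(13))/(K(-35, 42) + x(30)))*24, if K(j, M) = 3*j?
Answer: -8336/145 ≈ -57.490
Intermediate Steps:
R(F) = F + F²
x(m) = -11*m (x(m) = -16*m + 5*m = -11*m)
((860 + R(13))/(K(-35, 42) + x(30)))*24 = ((860 + 13*(1 + 13))/(3*(-35) - 11*30))*24 = ((860 + 13*14)/(-105 - 330))*24 = ((860 + 182)/(-435))*24 = (1042*(-1/435))*24 = -1042/435*24 = -8336/145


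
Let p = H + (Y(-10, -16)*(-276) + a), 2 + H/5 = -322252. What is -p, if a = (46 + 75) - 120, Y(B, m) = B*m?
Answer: 1655429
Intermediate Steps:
H = -1611270 (H = -10 + 5*(-322252) = -10 - 1611260 = -1611270)
a = 1 (a = 121 - 120 = 1)
p = -1655429 (p = -1611270 + (-10*(-16)*(-276) + 1) = -1611270 + (160*(-276) + 1) = -1611270 + (-44160 + 1) = -1611270 - 44159 = -1655429)
-p = -1*(-1655429) = 1655429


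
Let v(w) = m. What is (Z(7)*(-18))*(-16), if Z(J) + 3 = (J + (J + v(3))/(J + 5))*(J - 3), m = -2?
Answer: 7680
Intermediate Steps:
v(w) = -2
Z(J) = -3 + (-3 + J)*(J + (-2 + J)/(5 + J)) (Z(J) = -3 + (J + (J - 2)/(J + 5))*(J - 3) = -3 + (J + (-2 + J)/(5 + J))*(-3 + J) = -3 + (-3 + J)*(J + (-2 + J)/(5 + J)))
(Z(7)*(-18))*(-16) = (((-9 + 7³ - 23*7 + 3*7²)/(5 + 7))*(-18))*(-16) = (((-9 + 343 - 161 + 3*49)/12)*(-18))*(-16) = (((-9 + 343 - 161 + 147)/12)*(-18))*(-16) = (((1/12)*320)*(-18))*(-16) = ((80/3)*(-18))*(-16) = -480*(-16) = 7680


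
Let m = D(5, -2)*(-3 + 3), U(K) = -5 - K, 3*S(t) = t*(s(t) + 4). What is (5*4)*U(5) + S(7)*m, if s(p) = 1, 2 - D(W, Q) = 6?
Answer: -200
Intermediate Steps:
D(W, Q) = -4 (D(W, Q) = 2 - 1*6 = 2 - 6 = -4)
S(t) = 5*t/3 (S(t) = (t*(1 + 4))/3 = (t*5)/3 = (5*t)/3 = 5*t/3)
m = 0 (m = -4*(-3 + 3) = -4*0 = 0)
(5*4)*U(5) + S(7)*m = (5*4)*(-5 - 1*5) + ((5/3)*7)*0 = 20*(-5 - 5) + (35/3)*0 = 20*(-10) + 0 = -200 + 0 = -200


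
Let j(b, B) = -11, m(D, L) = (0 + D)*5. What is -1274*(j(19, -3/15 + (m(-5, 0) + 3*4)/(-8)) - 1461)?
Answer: 1875328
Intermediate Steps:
m(D, L) = 5*D (m(D, L) = D*5 = 5*D)
-1274*(j(19, -3/15 + (m(-5, 0) + 3*4)/(-8)) - 1461) = -1274*(-11 - 1461) = -1274*(-1472) = 1875328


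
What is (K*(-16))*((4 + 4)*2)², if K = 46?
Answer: -188416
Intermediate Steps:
(K*(-16))*((4 + 4)*2)² = (46*(-16))*((4 + 4)*2)² = -736*(8*2)² = -736*16² = -736*256 = -188416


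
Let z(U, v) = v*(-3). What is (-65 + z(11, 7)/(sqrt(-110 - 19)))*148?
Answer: -9620 + 1036*I*sqrt(129)/43 ≈ -9620.0 + 273.64*I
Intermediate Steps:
z(U, v) = -3*v
(-65 + z(11, 7)/(sqrt(-110 - 19)))*148 = (-65 + (-3*7)/(sqrt(-110 - 19)))*148 = (-65 - 21*(-I*sqrt(129)/129))*148 = (-65 - (-7)*I*sqrt(129)/43)*148 = (-65 + 7*I*sqrt(129)/43)*148 = -9620 + 1036*I*sqrt(129)/43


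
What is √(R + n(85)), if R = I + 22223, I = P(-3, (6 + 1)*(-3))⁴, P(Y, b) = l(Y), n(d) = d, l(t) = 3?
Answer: √22389 ≈ 149.63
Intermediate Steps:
P(Y, b) = 3
I = 81 (I = 3⁴ = 81)
R = 22304 (R = 81 + 22223 = 22304)
√(R + n(85)) = √(22304 + 85) = √22389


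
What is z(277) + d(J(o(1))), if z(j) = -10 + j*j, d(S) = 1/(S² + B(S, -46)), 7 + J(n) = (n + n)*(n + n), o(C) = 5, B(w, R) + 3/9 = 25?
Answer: 1996305102/26021 ≈ 76719.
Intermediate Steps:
B(w, R) = 74/3 (B(w, R) = -⅓ + 25 = 74/3)
J(n) = -7 + 4*n² (J(n) = -7 + (n + n)*(n + n) = -7 + (2*n)*(2*n) = -7 + 4*n²)
d(S) = 1/(74/3 + S²) (d(S) = 1/(S² + 74/3) = 1/(74/3 + S²))
z(j) = -10 + j²
z(277) + d(J(o(1))) = (-10 + 277²) + 3/(74 + 3*(-7 + 4*5²)²) = (-10 + 76729) + 3/(74 + 3*(-7 + 4*25)²) = 76719 + 3/(74 + 3*(-7 + 100)²) = 76719 + 3/(74 + 3*93²) = 76719 + 3/(74 + 3*8649) = 76719 + 3/(74 + 25947) = 76719 + 3/26021 = 1996305102/26021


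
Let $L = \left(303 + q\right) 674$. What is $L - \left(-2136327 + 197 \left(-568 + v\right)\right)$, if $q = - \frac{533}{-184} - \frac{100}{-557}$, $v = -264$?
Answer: $\frac{128444439229}{51244} \approx 2.5065 \cdot 10^{6}$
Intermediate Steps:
$q = \frac{315281}{102488}$ ($q = \left(-533\right) \left(- \frac{1}{184}\right) - - \frac{100}{557} = \frac{533}{184} + \frac{100}{557} = \frac{315281}{102488} \approx 3.0763$)
$L = \frac{10571401865}{51244}$ ($L = \left(303 + \frac{315281}{102488}\right) 674 = \frac{31369145}{102488} \cdot 674 = \frac{10571401865}{51244} \approx 2.063 \cdot 10^{5}$)
$L - \left(-2136327 + 197 \left(-568 + v\right)\right) = \frac{10571401865}{51244} - \left(-2136327 + 197 \left(-568 - 264\right)\right) = \frac{10571401865}{51244} - \left(-2136327 + 197 \left(-832\right)\right) = \frac{10571401865}{51244} - \left(-2136327 - 163904\right) = \frac{10571401865}{51244} - -2300231 = \frac{10571401865}{51244} + 2300231 = \frac{128444439229}{51244}$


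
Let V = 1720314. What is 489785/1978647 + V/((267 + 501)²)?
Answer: 205154504611/64836304896 ≈ 3.1642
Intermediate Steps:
489785/1978647 + V/((267 + 501)²) = 489785/1978647 + 1720314/((267 + 501)²) = 489785*(1/1978647) + 1720314/(768²) = 489785/1978647 + 1720314/589824 = 489785/1978647 + 1720314*(1/589824) = 489785/1978647 + 95573/32768 = 205154504611/64836304896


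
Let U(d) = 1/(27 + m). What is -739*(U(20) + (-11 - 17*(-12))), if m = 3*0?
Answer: -3851668/27 ≈ -1.4265e+5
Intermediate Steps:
m = 0
U(d) = 1/27 (U(d) = 1/(27 + 0) = 1/27)
-739*(U(20) + (-11 - 17*(-12))) = -739*(1/27 + (-11 - 17*(-12))) = -739*(1/27 + (-11 + 204)) = -739*(1/27 + 193) = -739*5212/27 = -3851668/27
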